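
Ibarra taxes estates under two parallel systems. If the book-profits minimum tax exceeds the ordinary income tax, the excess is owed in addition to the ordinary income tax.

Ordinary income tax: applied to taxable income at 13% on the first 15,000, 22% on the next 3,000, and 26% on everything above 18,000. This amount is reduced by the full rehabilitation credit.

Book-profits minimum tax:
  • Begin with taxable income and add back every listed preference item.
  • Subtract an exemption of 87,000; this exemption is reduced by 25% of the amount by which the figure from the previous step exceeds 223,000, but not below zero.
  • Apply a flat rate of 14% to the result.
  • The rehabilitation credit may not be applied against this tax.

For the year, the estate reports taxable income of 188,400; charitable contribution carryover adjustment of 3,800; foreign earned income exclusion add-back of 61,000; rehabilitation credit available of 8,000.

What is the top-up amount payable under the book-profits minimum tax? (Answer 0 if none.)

0

Book-profits minimum tax:
  Adjusted income: 188,400 + 3,800 + 61,000 = 253,200
  Exemption: 87,000 − 25% × (253,200 − 223,000) = 87,000 − 7,550 = 79,450
  Base: 253,200 − 79,450 = 173,750
  173,750 × 14% = 24,325

Ordinary income tax:
  15,000 × 13% = 1,950
  3,000 × 22% = 660
  170,400 × 26% = 44,304
  → 46,914
  Less rehabilitation credit 8,000 → 38,914

24,325 ≤ 38,914, so no add-on is due.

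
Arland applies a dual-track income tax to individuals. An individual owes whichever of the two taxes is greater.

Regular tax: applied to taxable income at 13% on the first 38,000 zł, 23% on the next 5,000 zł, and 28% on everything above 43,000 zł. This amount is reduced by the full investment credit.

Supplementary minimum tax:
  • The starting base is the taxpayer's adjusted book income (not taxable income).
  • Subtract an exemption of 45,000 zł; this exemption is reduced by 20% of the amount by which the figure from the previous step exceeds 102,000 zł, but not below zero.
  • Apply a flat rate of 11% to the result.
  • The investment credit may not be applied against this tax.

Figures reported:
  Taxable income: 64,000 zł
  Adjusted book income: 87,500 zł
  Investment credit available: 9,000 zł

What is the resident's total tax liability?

Regular tax:
  38,000 zł × 13% = 4,940 zł
  5,000 zł × 23% = 1,150 zł
  21,000 zł × 28% = 5,880 zł
  → 11,970 zł
  Less investment credit 9,000 zł → 2,970 zł

Supplementary minimum tax:
  Base (adjusted book income): 87,500 zł
  Exemption: 87,500 zł ≤ 102,000 zł, so full 45,000 zł applies
  Base: 87,500 zł − 45,000 zł = 42,500 zł
  42,500 zł × 11% = 4,675 zł

4,675 zł > 2,970 zł, so the supplementary minimum tax is the binding amount.

4,675 zł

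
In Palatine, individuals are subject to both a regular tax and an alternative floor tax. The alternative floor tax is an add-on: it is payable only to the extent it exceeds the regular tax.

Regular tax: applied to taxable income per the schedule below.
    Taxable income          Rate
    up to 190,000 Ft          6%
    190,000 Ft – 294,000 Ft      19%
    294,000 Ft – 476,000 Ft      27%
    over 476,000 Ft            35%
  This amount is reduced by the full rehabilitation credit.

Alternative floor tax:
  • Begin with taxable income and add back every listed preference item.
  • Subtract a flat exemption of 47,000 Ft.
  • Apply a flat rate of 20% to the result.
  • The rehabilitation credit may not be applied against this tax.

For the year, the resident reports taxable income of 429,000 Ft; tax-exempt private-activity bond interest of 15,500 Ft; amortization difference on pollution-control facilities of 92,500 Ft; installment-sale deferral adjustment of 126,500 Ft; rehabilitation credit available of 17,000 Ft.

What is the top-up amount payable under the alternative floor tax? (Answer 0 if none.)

Alternative floor tax:
  Adjusted income: 429,000 Ft + 15,500 Ft + 92,500 Ft + 126,500 Ft = 663,500 Ft
  Less exemption 47,000 Ft → base 616,500 Ft
  616,500 Ft × 20% = 123,300 Ft

Regular tax:
  190,000 Ft × 6% = 11,400 Ft
  104,000 Ft × 19% = 19,760 Ft
  135,000 Ft × 27% = 36,450 Ft
  → 67,610 Ft
  Less rehabilitation credit 17,000 Ft → 50,610 Ft

Excess of alternative floor tax over regular tax: 123,300 Ft − 50,610 Ft = 72,690 Ft.

72,690 Ft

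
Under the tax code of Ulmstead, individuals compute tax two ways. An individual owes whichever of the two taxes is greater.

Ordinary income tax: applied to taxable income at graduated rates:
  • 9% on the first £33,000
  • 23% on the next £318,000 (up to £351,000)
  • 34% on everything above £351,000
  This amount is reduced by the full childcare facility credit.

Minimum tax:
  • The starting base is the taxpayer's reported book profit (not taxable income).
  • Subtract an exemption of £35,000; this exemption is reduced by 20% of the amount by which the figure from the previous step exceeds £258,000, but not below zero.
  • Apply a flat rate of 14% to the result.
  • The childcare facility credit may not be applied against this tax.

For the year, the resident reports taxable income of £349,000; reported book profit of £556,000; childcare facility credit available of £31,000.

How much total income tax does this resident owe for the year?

£77,840

Ordinary income tax:
  £33,000 × 9% = £2,970
  £316,000 × 23% = £72,680
  → £75,650
  Less childcare facility credit £31,000 → £44,650

Minimum tax:
  Base (reported book profit): £556,000
  Exemption: 20% × (£556,000 − £258,000) = £59,600 ≥ £35,000, so the exemption is fully phased out
  Base: £556,000 − £0 = £556,000
  £556,000 × 14% = £77,840

£77,840 > £44,650, so the minimum tax is the binding amount.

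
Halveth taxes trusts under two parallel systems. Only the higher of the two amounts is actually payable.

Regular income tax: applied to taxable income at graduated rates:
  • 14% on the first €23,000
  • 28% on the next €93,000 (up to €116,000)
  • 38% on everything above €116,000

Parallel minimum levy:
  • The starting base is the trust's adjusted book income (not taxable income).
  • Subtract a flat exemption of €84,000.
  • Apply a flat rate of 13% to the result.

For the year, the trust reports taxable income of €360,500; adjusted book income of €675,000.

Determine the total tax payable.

Parallel minimum levy:
  Base (adjusted book income): €675,000
  Less exemption €84,000 → base €591,000
  €591,000 × 13% = €76,830

Regular income tax:
  €23,000 × 14% = €3,220
  €93,000 × 28% = €26,040
  €244,500 × 38% = €92,910
  → €122,170

€122,170 > €76,830, so the regular income tax governs.

€122,170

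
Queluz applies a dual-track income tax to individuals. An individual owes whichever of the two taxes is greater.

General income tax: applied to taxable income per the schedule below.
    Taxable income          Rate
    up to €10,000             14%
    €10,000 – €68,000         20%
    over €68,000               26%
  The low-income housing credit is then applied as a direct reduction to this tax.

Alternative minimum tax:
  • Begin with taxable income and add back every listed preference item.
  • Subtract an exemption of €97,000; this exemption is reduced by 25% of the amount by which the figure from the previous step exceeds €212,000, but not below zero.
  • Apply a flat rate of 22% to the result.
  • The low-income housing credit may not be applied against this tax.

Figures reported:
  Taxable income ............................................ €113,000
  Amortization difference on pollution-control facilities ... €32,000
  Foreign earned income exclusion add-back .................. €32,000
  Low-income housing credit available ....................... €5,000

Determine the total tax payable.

€19,700

General income tax:
  €10,000 × 14% = €1,400
  €58,000 × 20% = €11,600
  €45,000 × 26% = €11,700
  → €24,700
  Less low-income housing credit €5,000 → €19,700

Alternative minimum tax:
  Adjusted income: €113,000 + €32,000 + €32,000 = €177,000
  Exemption: €177,000 ≤ €212,000, so full €97,000 applies
  Base: €177,000 − €97,000 = €80,000
  €80,000 × 22% = €17,600

€19,700 > €17,600, so the general income tax governs.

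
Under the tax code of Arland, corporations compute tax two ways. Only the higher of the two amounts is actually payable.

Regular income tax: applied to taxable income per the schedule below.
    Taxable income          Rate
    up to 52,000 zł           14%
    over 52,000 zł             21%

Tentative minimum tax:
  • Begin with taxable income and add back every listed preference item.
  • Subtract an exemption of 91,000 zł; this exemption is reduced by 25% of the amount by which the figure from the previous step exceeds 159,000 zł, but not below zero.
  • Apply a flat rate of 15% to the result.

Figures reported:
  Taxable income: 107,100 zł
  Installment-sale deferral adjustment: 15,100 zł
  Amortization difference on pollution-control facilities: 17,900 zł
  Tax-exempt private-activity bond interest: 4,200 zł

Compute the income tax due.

Tentative minimum tax:
  Adjusted income: 107,100 zł + 15,100 zł + 17,900 zł + 4,200 zł = 144,300 zł
  Exemption: 144,300 zł ≤ 159,000 zł, so full 91,000 zł applies
  Base: 144,300 zł − 91,000 zł = 53,300 zł
  53,300 zł × 15% = 7,995 zł

Regular income tax:
  52,000 zł × 14% = 7,280 zł
  55,100 zł × 21% = 11,571 zł
  → 18,851 zł

18,851 zł > 7,995 zł, so the regular income tax governs.

18,851 zł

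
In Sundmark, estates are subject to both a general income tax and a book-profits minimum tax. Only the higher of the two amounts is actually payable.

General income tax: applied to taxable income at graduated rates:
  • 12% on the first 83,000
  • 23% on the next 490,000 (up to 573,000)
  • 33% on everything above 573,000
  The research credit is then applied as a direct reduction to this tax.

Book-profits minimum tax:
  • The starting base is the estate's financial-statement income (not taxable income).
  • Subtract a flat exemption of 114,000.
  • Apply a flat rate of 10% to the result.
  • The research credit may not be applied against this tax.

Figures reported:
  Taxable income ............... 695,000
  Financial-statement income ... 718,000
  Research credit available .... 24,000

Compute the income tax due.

138,920

Book-profits minimum tax:
  Base (financial-statement income): 718,000
  Less exemption 114,000 → base 604,000
  604,000 × 10% = 60,400

General income tax:
  83,000 × 12% = 9,960
  490,000 × 23% = 112,700
  122,000 × 33% = 40,260
  → 162,920
  Less research credit 24,000 → 138,920

138,920 > 60,400, so the general income tax governs.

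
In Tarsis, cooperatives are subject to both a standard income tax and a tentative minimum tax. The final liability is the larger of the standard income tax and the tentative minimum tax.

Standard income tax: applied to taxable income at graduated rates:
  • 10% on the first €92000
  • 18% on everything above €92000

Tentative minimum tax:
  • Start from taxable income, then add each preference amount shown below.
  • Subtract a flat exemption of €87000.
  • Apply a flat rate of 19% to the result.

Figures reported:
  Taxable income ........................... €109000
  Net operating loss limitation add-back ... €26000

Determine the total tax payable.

Standard income tax:
  €92000 × 10% = €9200
  €17000 × 18% = €3060
  → €12260

Tentative minimum tax:
  Adjusted income: €109000 + €26000 = €135000
  Less exemption €87000 → base €48000
  €48000 × 19% = €9120

€12260 > €9120, so the standard income tax governs.

€12260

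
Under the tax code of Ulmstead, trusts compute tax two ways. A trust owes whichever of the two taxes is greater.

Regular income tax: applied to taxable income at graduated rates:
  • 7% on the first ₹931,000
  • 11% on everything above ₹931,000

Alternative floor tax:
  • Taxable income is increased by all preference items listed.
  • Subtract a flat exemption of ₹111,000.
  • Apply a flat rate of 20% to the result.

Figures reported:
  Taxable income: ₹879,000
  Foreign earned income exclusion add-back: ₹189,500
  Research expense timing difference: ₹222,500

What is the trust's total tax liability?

₹236,000

Alternative floor tax:
  Adjusted income: ₹879,000 + ₹189,500 + ₹222,500 = ₹1,291,000
  Less exemption ₹111,000 → base ₹1,180,000
  ₹1,180,000 × 20% = ₹236,000

Regular income tax:
  ₹879,000 × 7% = ₹61,530

₹236,000 > ₹61,530, so the alternative floor tax is the binding amount.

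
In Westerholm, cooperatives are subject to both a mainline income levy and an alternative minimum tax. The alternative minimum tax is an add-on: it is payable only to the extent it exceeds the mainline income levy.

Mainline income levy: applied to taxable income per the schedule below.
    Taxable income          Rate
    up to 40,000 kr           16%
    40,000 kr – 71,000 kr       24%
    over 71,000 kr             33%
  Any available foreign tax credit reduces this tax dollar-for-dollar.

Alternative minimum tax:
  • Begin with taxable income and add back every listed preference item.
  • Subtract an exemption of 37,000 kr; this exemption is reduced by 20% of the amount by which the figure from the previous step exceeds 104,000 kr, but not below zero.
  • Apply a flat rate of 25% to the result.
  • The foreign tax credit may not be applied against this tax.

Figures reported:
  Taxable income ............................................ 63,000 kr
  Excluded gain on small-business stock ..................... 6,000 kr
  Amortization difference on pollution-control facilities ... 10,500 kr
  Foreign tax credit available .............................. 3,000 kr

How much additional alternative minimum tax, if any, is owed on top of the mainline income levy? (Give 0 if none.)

Alternative minimum tax:
  Adjusted income: 63,000 kr + 6,000 kr + 10,500 kr = 79,500 kr
  Exemption: 79,500 kr ≤ 104,000 kr, so full 37,000 kr applies
  Base: 79,500 kr − 37,000 kr = 42,500 kr
  42,500 kr × 25% = 10,625 kr

Mainline income levy:
  40,000 kr × 16% = 6,400 kr
  23,000 kr × 24% = 5,520 kr
  → 11,920 kr
  Less foreign tax credit 3,000 kr → 8,920 kr

Excess of alternative minimum tax over mainline income levy: 10,625 kr − 8,920 kr = 1,705 kr.

1,705 kr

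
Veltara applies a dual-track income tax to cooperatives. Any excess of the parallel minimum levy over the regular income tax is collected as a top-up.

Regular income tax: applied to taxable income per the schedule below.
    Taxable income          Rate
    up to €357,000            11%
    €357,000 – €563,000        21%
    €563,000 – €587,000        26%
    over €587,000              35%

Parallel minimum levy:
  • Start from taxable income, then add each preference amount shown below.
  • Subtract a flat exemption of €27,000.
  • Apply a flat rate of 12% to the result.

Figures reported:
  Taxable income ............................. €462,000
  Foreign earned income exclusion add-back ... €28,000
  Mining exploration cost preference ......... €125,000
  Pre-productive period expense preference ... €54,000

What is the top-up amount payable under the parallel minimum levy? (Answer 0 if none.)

Parallel minimum levy:
  Adjusted income: €462,000 + €28,000 + €125,000 + €54,000 = €669,000
  Less exemption €27,000 → base €642,000
  €642,000 × 12% = €77,040

Regular income tax:
  €357,000 × 11% = €39,270
  €105,000 × 21% = €22,050
  → €61,320

Excess of parallel minimum levy over regular income tax: €77,040 − €61,320 = €15,720.

€15,720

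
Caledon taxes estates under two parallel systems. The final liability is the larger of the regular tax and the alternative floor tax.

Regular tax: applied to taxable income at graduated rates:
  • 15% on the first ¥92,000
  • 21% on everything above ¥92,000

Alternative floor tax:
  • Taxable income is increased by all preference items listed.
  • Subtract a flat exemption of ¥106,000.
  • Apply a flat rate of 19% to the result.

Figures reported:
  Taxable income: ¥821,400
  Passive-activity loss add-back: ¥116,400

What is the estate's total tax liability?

Alternative floor tax:
  Adjusted income: ¥821,400 + ¥116,400 = ¥937,800
  Less exemption ¥106,000 → base ¥831,800
  ¥831,800 × 19% = ¥158,042

Regular tax:
  ¥92,000 × 15% = ¥13,800
  ¥729,400 × 21% = ¥153,174
  → ¥166,974

¥166,974 > ¥158,042, so the regular tax governs.

¥166,974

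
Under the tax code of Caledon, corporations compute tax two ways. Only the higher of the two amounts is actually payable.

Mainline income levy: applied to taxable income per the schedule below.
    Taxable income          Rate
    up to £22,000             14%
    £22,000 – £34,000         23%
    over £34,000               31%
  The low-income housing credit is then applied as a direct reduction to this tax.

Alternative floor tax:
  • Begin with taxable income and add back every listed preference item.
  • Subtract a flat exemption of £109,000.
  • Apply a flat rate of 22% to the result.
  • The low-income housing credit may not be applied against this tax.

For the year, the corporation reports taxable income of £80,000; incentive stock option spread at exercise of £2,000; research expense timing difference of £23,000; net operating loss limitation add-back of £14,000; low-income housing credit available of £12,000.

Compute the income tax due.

Alternative floor tax:
  Adjusted income: £80,000 + £2,000 + £23,000 + £14,000 = £119,000
  Less exemption £109,000 → base £10,000
  £10,000 × 22% = £2,200

Mainline income levy:
  £22,000 × 14% = £3,080
  £12,000 × 23% = £2,760
  £46,000 × 31% = £14,260
  → £20,100
  Less low-income housing credit £12,000 → £8,100

£8,100 > £2,200, so the mainline income levy governs.

£8,100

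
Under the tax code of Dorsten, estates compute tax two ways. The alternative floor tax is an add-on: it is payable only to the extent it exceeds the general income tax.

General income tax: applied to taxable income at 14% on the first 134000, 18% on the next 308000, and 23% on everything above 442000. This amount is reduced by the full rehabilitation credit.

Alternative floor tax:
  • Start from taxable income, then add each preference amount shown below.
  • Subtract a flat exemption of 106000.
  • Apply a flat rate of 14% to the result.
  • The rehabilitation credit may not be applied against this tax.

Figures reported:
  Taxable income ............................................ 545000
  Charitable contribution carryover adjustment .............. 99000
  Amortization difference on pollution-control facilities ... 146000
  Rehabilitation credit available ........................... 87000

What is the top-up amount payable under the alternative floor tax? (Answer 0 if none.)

84870

Alternative floor tax:
  Adjusted income: 545000 + 99000 + 146000 = 790000
  Less exemption 106000 → base 684000
  684000 × 14% = 95760

General income tax:
  134000 × 14% = 18760
  308000 × 18% = 55440
  103000 × 23% = 23690
  → 97890
  Less rehabilitation credit 87000 → 10890

Excess of alternative floor tax over general income tax: 95760 − 10890 = 84870.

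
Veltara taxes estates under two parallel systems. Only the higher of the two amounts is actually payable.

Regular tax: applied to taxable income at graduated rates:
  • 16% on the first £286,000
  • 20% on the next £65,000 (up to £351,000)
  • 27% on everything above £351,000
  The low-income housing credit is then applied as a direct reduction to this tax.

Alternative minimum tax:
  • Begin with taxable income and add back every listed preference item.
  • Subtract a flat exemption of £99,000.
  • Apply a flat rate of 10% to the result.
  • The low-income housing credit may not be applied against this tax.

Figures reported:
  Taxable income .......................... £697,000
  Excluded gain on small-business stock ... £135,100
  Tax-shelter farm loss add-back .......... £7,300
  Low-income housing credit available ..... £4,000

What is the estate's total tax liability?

Regular tax:
  £286,000 × 16% = £45,760
  £65,000 × 20% = £13,000
  £346,000 × 27% = £93,420
  → £152,180
  Less low-income housing credit £4,000 → £148,180

Alternative minimum tax:
  Adjusted income: £697,000 + £135,100 + £7,300 = £839,400
  Less exemption £99,000 → base £740,400
  £740,400 × 10% = £74,040

£148,180 > £74,040, so the regular tax governs.

£148,180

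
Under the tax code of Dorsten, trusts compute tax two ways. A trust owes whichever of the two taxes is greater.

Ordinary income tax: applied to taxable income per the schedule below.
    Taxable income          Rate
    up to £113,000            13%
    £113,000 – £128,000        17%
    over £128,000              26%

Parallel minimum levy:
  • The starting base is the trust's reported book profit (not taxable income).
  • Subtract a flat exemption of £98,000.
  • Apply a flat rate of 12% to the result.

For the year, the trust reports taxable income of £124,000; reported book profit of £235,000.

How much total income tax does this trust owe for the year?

Ordinary income tax:
  £113,000 × 13% = £14,690
  £11,000 × 17% = £1,870
  → £16,560

Parallel minimum levy:
  Base (reported book profit): £235,000
  Less exemption £98,000 → base £137,000
  £137,000 × 12% = £16,440

£16,560 > £16,440, so the ordinary income tax governs.

£16,560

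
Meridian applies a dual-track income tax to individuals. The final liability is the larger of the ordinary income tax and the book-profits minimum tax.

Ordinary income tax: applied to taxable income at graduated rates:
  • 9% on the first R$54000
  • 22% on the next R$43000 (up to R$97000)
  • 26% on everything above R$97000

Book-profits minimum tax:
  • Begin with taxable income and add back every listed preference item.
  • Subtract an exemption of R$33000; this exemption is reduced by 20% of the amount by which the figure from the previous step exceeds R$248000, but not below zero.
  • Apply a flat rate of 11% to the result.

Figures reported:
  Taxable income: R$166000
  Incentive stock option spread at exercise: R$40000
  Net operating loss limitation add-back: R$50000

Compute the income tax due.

Book-profits minimum tax:
  Adjusted income: R$166000 + R$40000 + R$50000 = R$256000
  Exemption: R$33000 − 20% × (R$256000 − R$248000) = R$33000 − R$1600 = R$31400
  Base: R$256000 − R$31400 = R$224600
  R$224600 × 11% = R$24706

Ordinary income tax:
  R$54000 × 9% = R$4860
  R$43000 × 22% = R$9460
  R$69000 × 26% = R$17940
  → R$32260

R$32260 > R$24706, so the ordinary income tax governs.

R$32260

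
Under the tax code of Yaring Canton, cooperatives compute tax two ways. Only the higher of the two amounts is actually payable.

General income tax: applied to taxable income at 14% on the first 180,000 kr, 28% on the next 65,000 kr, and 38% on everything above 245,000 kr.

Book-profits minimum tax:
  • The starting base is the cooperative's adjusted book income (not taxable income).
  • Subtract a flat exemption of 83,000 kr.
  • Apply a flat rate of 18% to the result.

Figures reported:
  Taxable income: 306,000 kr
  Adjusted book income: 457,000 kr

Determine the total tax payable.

Book-profits minimum tax:
  Base (adjusted book income): 457,000 kr
  Less exemption 83,000 kr → base 374,000 kr
  374,000 kr × 18% = 67,320 kr

General income tax:
  180,000 kr × 14% = 25,200 kr
  65,000 kr × 28% = 18,200 kr
  61,000 kr × 38% = 23,180 kr
  → 66,580 kr

67,320 kr > 66,580 kr, so the book-profits minimum tax is the binding amount.

67,320 kr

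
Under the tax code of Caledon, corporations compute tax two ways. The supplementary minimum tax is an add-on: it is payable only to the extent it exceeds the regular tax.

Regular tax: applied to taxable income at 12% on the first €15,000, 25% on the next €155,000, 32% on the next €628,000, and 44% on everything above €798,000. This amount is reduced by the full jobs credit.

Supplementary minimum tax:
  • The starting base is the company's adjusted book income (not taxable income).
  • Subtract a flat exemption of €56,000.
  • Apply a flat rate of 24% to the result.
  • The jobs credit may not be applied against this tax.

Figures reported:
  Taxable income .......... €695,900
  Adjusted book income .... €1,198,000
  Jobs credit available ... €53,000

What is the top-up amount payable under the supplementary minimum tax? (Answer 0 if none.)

€118,242

Supplementary minimum tax:
  Base (adjusted book income): €1,198,000
  Less exemption €56,000 → base €1,142,000
  €1,142,000 × 24% = €274,080

Regular tax:
  €15,000 × 12% = €1,800
  €155,000 × 25% = €38,750
  €525,900 × 32% = €168,288
  → €208,838
  Less jobs credit €53,000 → €155,838

Excess of supplementary minimum tax over regular tax: €274,080 − €155,838 = €118,242.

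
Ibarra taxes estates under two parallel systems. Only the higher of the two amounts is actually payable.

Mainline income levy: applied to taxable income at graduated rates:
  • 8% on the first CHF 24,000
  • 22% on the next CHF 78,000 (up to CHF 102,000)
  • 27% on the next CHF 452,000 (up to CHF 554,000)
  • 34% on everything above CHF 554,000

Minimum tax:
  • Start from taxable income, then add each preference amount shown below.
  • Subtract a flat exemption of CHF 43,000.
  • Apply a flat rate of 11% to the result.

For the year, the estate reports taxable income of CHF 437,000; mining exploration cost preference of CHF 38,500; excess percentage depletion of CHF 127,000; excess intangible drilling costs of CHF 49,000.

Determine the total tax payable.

CHF 109,530

Mainline income levy:
  CHF 24,000 × 8% = CHF 1,920
  CHF 78,000 × 22% = CHF 17,160
  CHF 335,000 × 27% = CHF 90,450
  → CHF 109,530

Minimum tax:
  Adjusted income: CHF 437,000 + CHF 38,500 + CHF 127,000 + CHF 49,000 = CHF 651,500
  Less exemption CHF 43,000 → base CHF 608,500
  CHF 608,500 × 11% = CHF 66,935

CHF 109,530 > CHF 66,935, so the mainline income levy governs.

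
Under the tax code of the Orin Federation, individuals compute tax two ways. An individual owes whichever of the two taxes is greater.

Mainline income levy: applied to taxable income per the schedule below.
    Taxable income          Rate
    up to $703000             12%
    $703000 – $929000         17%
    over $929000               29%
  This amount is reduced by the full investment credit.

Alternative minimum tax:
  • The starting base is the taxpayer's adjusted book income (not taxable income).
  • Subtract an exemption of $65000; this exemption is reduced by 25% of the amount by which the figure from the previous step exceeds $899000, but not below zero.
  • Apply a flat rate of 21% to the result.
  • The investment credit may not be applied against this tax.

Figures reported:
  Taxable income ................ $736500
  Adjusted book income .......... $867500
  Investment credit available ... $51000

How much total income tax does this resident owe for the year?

Mainline income levy:
  $703000 × 12% = $84360
  $33500 × 17% = $5695
  → $90055
  Less investment credit $51000 → $39055

Alternative minimum tax:
  Base (adjusted book income): $867500
  Exemption: $867500 ≤ $899000, so full $65000 applies
  Base: $867500 − $65000 = $802500
  $802500 × 21% = $168525

$168525 > $39055, so the alternative minimum tax is the binding amount.

$168525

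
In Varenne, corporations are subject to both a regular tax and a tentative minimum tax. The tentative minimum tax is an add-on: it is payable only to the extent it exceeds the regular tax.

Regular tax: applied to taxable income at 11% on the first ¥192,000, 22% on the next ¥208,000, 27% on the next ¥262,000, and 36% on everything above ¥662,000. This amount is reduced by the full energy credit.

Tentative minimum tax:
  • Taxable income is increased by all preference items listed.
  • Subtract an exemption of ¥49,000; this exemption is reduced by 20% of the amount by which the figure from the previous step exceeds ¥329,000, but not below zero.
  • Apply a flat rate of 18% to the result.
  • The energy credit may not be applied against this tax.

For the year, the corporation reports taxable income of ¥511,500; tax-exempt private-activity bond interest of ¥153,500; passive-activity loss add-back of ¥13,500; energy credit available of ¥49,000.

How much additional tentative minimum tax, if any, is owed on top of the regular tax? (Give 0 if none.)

¥74,145

Regular tax:
  ¥192,000 × 11% = ¥21,120
  ¥208,000 × 22% = ¥45,760
  ¥111,500 × 27% = ¥30,105
  → ¥96,985
  Less energy credit ¥49,000 → ¥47,985

Tentative minimum tax:
  Adjusted income: ¥511,500 + ¥153,500 + ¥13,500 = ¥678,500
  Exemption: 20% × (¥678,500 − ¥329,000) = ¥69,900 ≥ ¥49,000, so the exemption is fully phased out
  Base: ¥678,500 − ¥0 = ¥678,500
  ¥678,500 × 18% = ¥122,130

Excess of tentative minimum tax over regular tax: ¥122,130 − ¥47,985 = ¥74,145.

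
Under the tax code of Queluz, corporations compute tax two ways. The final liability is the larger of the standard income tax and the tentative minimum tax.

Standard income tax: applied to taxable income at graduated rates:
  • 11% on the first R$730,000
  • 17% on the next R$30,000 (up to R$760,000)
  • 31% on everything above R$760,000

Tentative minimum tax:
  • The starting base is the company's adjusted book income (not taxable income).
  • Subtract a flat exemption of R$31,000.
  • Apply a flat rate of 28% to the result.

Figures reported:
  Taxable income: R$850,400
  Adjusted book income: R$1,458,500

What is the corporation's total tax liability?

R$399,700

Standard income tax:
  R$730,000 × 11% = R$80,300
  R$30,000 × 17% = R$5,100
  R$90,400 × 31% = R$28,024
  → R$113,424

Tentative minimum tax:
  Base (adjusted book income): R$1,458,500
  Less exemption R$31,000 → base R$1,427,500
  R$1,427,500 × 28% = R$399,700

R$399,700 > R$113,424, so the tentative minimum tax is the binding amount.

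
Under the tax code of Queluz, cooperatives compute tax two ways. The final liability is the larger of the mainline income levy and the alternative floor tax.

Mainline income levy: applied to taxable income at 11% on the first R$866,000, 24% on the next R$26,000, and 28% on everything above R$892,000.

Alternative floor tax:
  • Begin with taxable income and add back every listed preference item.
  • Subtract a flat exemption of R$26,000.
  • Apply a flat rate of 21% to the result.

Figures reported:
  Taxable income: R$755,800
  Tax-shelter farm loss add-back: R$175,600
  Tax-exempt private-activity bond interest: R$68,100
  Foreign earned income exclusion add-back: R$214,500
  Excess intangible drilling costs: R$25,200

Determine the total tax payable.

Mainline income levy:
  R$755,800 × 11% = R$83,138

Alternative floor tax:
  Adjusted income: R$755,800 + R$175,600 + R$68,100 + R$214,500 + R$25,200 = R$1,239,200
  Less exemption R$26,000 → base R$1,213,200
  R$1,213,200 × 21% = R$254,772

R$254,772 > R$83,138, so the alternative floor tax is the binding amount.

R$254,772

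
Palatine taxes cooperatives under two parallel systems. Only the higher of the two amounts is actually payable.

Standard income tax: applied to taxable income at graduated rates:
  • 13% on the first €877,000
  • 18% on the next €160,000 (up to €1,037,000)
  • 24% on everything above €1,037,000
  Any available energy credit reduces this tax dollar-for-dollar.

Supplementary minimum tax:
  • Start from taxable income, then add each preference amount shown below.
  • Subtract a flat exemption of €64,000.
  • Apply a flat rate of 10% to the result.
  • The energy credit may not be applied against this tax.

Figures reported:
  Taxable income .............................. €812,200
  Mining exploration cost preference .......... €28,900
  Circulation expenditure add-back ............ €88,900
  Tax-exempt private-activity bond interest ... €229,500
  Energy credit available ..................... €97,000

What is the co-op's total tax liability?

€109,550

Supplementary minimum tax:
  Adjusted income: €812,200 + €28,900 + €88,900 + €229,500 = €1,159,500
  Less exemption €64,000 → base €1,095,500
  €1,095,500 × 10% = €109,550

Standard income tax:
  €812,200 × 13% = €105,586
  Less energy credit €97,000 → €8,586

€109,550 > €8,586, so the supplementary minimum tax is the binding amount.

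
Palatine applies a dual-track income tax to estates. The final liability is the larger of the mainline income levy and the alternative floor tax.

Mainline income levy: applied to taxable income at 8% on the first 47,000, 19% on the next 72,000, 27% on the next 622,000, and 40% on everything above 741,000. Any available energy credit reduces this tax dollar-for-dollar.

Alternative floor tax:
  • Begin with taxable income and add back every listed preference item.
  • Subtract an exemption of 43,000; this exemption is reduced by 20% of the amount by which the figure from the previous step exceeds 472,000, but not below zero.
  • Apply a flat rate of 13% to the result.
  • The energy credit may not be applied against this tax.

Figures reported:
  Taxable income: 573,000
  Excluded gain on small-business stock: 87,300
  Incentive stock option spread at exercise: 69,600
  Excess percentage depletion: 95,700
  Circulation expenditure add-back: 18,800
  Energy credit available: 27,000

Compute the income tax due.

113,020

Alternative floor tax:
  Adjusted income: 573,000 + 87,300 + 69,600 + 95,700 + 18,800 = 844,400
  Exemption: 20% × (844,400 − 472,000) = 74,480 ≥ 43,000, so the exemption is fully phased out
  Base: 844,400 − 0 = 844,400
  844,400 × 13% = 109,772

Mainline income levy:
  47,000 × 8% = 3,760
  72,000 × 19% = 13,680
  454,000 × 27% = 122,580
  → 140,020
  Less energy credit 27,000 → 113,020

113,020 > 109,772, so the mainline income levy governs.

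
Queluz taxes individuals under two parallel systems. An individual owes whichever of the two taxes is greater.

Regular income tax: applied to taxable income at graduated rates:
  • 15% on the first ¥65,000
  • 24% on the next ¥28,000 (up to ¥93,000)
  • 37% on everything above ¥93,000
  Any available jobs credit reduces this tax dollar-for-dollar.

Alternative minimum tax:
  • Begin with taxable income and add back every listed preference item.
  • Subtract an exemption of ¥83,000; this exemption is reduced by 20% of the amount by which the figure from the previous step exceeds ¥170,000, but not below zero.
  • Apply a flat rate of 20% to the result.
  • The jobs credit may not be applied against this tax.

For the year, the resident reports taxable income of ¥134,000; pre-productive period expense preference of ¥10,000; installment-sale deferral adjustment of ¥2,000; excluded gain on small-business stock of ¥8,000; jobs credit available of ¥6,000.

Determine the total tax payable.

¥25,640

Alternative minimum tax:
  Adjusted income: ¥134,000 + ¥10,000 + ¥2,000 + ¥8,000 = ¥154,000
  Exemption: ¥154,000 ≤ ¥170,000, so full ¥83,000 applies
  Base: ¥154,000 − ¥83,000 = ¥71,000
  ¥71,000 × 20% = ¥14,200

Regular income tax:
  ¥65,000 × 15% = ¥9,750
  ¥28,000 × 24% = ¥6,720
  ¥41,000 × 37% = ¥15,170
  → ¥31,640
  Less jobs credit ¥6,000 → ¥25,640

¥25,640 > ¥14,200, so the regular income tax governs.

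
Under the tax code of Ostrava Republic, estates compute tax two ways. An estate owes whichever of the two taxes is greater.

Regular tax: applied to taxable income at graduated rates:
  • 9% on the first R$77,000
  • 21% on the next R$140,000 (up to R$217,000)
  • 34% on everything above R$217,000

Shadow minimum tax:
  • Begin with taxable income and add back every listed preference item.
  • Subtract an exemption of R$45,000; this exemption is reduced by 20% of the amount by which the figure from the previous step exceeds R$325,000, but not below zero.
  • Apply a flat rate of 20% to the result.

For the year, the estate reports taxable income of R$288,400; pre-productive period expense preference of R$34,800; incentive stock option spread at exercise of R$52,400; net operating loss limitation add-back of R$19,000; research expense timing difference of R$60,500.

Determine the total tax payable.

Regular tax:
  R$77,000 × 9% = R$6,930
  R$140,000 × 21% = R$29,400
  R$71,400 × 34% = R$24,276
  → R$60,606

Shadow minimum tax:
  Adjusted income: R$288,400 + R$34,800 + R$52,400 + R$19,000 + R$60,500 = R$455,100
  Exemption: R$45,000 − 20% × (R$455,100 − R$325,000) = R$45,000 − R$26,020 = R$18,980
  Base: R$455,100 − R$18,980 = R$436,120
  R$436,120 × 20% = R$87,224

R$87,224 > R$60,606, so the shadow minimum tax is the binding amount.

R$87,224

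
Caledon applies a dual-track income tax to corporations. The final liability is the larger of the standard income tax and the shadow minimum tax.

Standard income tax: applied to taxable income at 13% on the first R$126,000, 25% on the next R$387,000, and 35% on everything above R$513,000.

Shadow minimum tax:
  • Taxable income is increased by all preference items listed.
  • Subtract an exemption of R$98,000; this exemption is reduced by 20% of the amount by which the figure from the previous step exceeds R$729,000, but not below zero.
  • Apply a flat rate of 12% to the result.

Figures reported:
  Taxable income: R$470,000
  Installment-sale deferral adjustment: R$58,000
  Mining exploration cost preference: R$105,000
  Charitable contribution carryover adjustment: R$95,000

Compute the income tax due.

Standard income tax:
  R$126,000 × 13% = R$16,380
  R$344,000 × 25% = R$86,000
  → R$102,380

Shadow minimum tax:
  Adjusted income: R$470,000 + R$58,000 + R$105,000 + R$95,000 = R$728,000
  Exemption: R$728,000 ≤ R$729,000, so full R$98,000 applies
  Base: R$728,000 − R$98,000 = R$630,000
  R$630,000 × 12% = R$75,600

R$102,380 > R$75,600, so the standard income tax governs.

R$102,380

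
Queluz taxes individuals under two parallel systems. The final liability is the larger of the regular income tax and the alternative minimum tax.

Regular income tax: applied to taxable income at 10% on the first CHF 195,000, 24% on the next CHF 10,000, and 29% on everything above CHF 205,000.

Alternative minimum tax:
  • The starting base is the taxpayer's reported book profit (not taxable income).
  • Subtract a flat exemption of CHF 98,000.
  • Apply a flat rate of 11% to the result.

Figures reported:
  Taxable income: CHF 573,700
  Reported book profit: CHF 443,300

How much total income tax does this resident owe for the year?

Alternative minimum tax:
  Base (reported book profit): CHF 443,300
  Less exemption CHF 98,000 → base CHF 345,300
  CHF 345,300 × 11% = CHF 37,983

Regular income tax:
  CHF 195,000 × 10% = CHF 19,500
  CHF 10,000 × 24% = CHF 2,400
  CHF 368,700 × 29% = CHF 106,923
  → CHF 128,823

CHF 128,823 > CHF 37,983, so the regular income tax governs.

CHF 128,823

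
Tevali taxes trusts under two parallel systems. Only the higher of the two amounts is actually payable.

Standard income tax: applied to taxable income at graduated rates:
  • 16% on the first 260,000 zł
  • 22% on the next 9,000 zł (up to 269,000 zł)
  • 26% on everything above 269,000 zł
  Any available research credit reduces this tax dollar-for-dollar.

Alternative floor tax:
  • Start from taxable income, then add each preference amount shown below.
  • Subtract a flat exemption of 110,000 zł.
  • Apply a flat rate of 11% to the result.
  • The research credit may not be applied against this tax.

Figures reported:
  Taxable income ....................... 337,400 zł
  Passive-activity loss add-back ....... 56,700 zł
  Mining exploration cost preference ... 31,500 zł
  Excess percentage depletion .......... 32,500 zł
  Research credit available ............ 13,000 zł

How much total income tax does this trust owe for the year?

Alternative floor tax:
  Adjusted income: 337,400 zł + 56,700 zł + 31,500 zł + 32,500 zł = 458,100 zł
  Less exemption 110,000 zł → base 348,100 zł
  348,100 zł × 11% = 38,291 zł

Standard income tax:
  260,000 zł × 16% = 41,600 zł
  9,000 zł × 22% = 1,980 zł
  68,400 zł × 26% = 17,784 zł
  → 61,364 zł
  Less research credit 13,000 zł → 48,364 zł

48,364 zł > 38,291 zł, so the standard income tax governs.

48,364 zł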